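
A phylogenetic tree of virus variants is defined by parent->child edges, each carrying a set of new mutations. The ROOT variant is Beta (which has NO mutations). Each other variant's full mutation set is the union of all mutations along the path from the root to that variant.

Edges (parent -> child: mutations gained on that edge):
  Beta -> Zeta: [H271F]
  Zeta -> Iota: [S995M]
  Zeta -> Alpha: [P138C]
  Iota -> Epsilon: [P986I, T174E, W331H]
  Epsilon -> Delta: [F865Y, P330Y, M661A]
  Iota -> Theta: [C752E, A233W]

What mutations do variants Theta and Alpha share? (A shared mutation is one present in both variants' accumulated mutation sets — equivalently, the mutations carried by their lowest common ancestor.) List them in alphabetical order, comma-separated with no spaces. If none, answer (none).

Accumulating mutations along path to Theta:
  At Beta: gained [] -> total []
  At Zeta: gained ['H271F'] -> total ['H271F']
  At Iota: gained ['S995M'] -> total ['H271F', 'S995M']
  At Theta: gained ['C752E', 'A233W'] -> total ['A233W', 'C752E', 'H271F', 'S995M']
Mutations(Theta) = ['A233W', 'C752E', 'H271F', 'S995M']
Accumulating mutations along path to Alpha:
  At Beta: gained [] -> total []
  At Zeta: gained ['H271F'] -> total ['H271F']
  At Alpha: gained ['P138C'] -> total ['H271F', 'P138C']
Mutations(Alpha) = ['H271F', 'P138C']
Intersection: ['A233W', 'C752E', 'H271F', 'S995M'] ∩ ['H271F', 'P138C'] = ['H271F']

Answer: H271F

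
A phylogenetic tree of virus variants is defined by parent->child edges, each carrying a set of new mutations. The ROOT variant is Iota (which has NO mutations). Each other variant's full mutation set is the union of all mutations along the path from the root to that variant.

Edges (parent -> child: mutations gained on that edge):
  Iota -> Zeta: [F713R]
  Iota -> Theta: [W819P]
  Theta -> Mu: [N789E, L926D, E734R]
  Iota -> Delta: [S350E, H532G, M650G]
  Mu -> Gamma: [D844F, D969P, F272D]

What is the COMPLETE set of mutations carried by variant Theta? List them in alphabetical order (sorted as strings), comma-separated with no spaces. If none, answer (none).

Answer: W819P

Derivation:
At Iota: gained [] -> total []
At Theta: gained ['W819P'] -> total ['W819P']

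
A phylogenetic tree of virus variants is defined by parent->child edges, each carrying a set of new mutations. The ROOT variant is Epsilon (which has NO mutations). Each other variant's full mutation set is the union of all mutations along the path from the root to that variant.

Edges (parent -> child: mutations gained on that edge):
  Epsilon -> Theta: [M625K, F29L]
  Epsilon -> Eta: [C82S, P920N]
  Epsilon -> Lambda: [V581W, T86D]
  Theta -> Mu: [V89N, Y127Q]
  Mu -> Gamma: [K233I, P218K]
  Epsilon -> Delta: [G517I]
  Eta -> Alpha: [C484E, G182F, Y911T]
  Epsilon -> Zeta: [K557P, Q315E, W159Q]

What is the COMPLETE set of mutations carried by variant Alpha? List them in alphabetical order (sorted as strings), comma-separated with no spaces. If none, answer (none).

Answer: C484E,C82S,G182F,P920N,Y911T

Derivation:
At Epsilon: gained [] -> total []
At Eta: gained ['C82S', 'P920N'] -> total ['C82S', 'P920N']
At Alpha: gained ['C484E', 'G182F', 'Y911T'] -> total ['C484E', 'C82S', 'G182F', 'P920N', 'Y911T']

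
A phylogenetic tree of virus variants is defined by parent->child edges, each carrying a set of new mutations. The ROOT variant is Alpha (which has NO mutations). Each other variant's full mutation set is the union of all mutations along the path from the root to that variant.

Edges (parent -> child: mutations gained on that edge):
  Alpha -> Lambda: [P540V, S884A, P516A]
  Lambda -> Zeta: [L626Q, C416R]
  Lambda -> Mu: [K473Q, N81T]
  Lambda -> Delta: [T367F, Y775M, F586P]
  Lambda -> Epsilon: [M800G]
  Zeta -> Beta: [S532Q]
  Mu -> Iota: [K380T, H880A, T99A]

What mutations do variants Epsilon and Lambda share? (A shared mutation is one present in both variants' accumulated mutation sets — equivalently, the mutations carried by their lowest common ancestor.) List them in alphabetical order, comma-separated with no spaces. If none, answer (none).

Accumulating mutations along path to Epsilon:
  At Alpha: gained [] -> total []
  At Lambda: gained ['P540V', 'S884A', 'P516A'] -> total ['P516A', 'P540V', 'S884A']
  At Epsilon: gained ['M800G'] -> total ['M800G', 'P516A', 'P540V', 'S884A']
Mutations(Epsilon) = ['M800G', 'P516A', 'P540V', 'S884A']
Accumulating mutations along path to Lambda:
  At Alpha: gained [] -> total []
  At Lambda: gained ['P540V', 'S884A', 'P516A'] -> total ['P516A', 'P540V', 'S884A']
Mutations(Lambda) = ['P516A', 'P540V', 'S884A']
Intersection: ['M800G', 'P516A', 'P540V', 'S884A'] ∩ ['P516A', 'P540V', 'S884A'] = ['P516A', 'P540V', 'S884A']

Answer: P516A,P540V,S884A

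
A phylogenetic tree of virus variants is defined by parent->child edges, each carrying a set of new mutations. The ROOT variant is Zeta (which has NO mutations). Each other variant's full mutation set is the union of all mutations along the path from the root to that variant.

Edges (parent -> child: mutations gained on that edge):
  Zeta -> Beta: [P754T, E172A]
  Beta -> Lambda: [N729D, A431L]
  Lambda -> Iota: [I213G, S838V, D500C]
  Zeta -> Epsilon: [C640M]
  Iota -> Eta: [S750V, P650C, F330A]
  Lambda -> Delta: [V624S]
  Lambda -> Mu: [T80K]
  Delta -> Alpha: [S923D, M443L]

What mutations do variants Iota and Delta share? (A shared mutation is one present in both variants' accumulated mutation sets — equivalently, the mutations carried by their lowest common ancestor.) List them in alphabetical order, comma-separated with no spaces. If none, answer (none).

Accumulating mutations along path to Iota:
  At Zeta: gained [] -> total []
  At Beta: gained ['P754T', 'E172A'] -> total ['E172A', 'P754T']
  At Lambda: gained ['N729D', 'A431L'] -> total ['A431L', 'E172A', 'N729D', 'P754T']
  At Iota: gained ['I213G', 'S838V', 'D500C'] -> total ['A431L', 'D500C', 'E172A', 'I213G', 'N729D', 'P754T', 'S838V']
Mutations(Iota) = ['A431L', 'D500C', 'E172A', 'I213G', 'N729D', 'P754T', 'S838V']
Accumulating mutations along path to Delta:
  At Zeta: gained [] -> total []
  At Beta: gained ['P754T', 'E172A'] -> total ['E172A', 'P754T']
  At Lambda: gained ['N729D', 'A431L'] -> total ['A431L', 'E172A', 'N729D', 'P754T']
  At Delta: gained ['V624S'] -> total ['A431L', 'E172A', 'N729D', 'P754T', 'V624S']
Mutations(Delta) = ['A431L', 'E172A', 'N729D', 'P754T', 'V624S']
Intersection: ['A431L', 'D500C', 'E172A', 'I213G', 'N729D', 'P754T', 'S838V'] ∩ ['A431L', 'E172A', 'N729D', 'P754T', 'V624S'] = ['A431L', 'E172A', 'N729D', 'P754T']

Answer: A431L,E172A,N729D,P754T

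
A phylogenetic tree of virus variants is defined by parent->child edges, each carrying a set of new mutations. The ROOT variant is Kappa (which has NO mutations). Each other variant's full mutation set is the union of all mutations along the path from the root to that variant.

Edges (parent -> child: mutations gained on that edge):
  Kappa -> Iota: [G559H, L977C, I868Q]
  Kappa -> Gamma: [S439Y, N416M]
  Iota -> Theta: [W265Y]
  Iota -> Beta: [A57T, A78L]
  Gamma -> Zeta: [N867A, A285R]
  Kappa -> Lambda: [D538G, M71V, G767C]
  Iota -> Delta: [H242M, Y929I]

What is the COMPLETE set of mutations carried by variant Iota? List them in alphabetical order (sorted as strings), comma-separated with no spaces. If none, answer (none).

Answer: G559H,I868Q,L977C

Derivation:
At Kappa: gained [] -> total []
At Iota: gained ['G559H', 'L977C', 'I868Q'] -> total ['G559H', 'I868Q', 'L977C']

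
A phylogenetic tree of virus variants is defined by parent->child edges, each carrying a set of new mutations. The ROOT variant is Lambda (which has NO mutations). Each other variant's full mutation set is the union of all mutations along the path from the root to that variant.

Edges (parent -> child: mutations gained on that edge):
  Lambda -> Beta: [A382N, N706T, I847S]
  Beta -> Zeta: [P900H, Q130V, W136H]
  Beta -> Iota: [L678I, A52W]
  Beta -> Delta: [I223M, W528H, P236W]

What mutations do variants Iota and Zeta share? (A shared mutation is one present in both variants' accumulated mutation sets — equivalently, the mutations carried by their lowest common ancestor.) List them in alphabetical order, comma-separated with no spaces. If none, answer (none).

Answer: A382N,I847S,N706T

Derivation:
Accumulating mutations along path to Iota:
  At Lambda: gained [] -> total []
  At Beta: gained ['A382N', 'N706T', 'I847S'] -> total ['A382N', 'I847S', 'N706T']
  At Iota: gained ['L678I', 'A52W'] -> total ['A382N', 'A52W', 'I847S', 'L678I', 'N706T']
Mutations(Iota) = ['A382N', 'A52W', 'I847S', 'L678I', 'N706T']
Accumulating mutations along path to Zeta:
  At Lambda: gained [] -> total []
  At Beta: gained ['A382N', 'N706T', 'I847S'] -> total ['A382N', 'I847S', 'N706T']
  At Zeta: gained ['P900H', 'Q130V', 'W136H'] -> total ['A382N', 'I847S', 'N706T', 'P900H', 'Q130V', 'W136H']
Mutations(Zeta) = ['A382N', 'I847S', 'N706T', 'P900H', 'Q130V', 'W136H']
Intersection: ['A382N', 'A52W', 'I847S', 'L678I', 'N706T'] ∩ ['A382N', 'I847S', 'N706T', 'P900H', 'Q130V', 'W136H'] = ['A382N', 'I847S', 'N706T']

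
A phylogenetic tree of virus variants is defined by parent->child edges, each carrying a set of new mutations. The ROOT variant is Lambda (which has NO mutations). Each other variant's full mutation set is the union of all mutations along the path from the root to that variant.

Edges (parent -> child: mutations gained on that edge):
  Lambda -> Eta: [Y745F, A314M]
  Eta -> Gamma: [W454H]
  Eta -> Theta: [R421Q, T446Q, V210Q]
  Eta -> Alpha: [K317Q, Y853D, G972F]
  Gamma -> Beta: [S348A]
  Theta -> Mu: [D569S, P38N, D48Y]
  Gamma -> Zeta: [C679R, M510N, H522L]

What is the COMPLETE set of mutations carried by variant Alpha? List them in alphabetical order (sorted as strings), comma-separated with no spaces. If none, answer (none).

At Lambda: gained [] -> total []
At Eta: gained ['Y745F', 'A314M'] -> total ['A314M', 'Y745F']
At Alpha: gained ['K317Q', 'Y853D', 'G972F'] -> total ['A314M', 'G972F', 'K317Q', 'Y745F', 'Y853D']

Answer: A314M,G972F,K317Q,Y745F,Y853D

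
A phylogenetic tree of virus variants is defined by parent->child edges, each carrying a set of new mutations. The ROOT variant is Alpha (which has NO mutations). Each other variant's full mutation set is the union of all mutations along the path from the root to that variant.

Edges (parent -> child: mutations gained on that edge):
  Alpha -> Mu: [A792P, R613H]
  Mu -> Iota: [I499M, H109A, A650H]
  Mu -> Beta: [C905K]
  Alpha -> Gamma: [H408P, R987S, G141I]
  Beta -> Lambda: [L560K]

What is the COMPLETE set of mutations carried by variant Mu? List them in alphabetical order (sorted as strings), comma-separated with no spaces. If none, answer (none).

At Alpha: gained [] -> total []
At Mu: gained ['A792P', 'R613H'] -> total ['A792P', 'R613H']

Answer: A792P,R613H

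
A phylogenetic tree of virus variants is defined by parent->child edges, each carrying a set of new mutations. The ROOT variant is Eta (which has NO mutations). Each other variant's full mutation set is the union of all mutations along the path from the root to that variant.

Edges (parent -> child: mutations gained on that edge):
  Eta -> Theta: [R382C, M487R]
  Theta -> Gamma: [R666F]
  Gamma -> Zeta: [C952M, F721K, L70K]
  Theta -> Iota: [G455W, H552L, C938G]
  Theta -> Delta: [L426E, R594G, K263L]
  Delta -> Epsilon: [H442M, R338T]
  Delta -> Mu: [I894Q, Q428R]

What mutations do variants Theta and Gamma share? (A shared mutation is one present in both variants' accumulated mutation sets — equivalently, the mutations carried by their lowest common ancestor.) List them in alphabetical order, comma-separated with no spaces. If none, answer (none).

Accumulating mutations along path to Theta:
  At Eta: gained [] -> total []
  At Theta: gained ['R382C', 'M487R'] -> total ['M487R', 'R382C']
Mutations(Theta) = ['M487R', 'R382C']
Accumulating mutations along path to Gamma:
  At Eta: gained [] -> total []
  At Theta: gained ['R382C', 'M487R'] -> total ['M487R', 'R382C']
  At Gamma: gained ['R666F'] -> total ['M487R', 'R382C', 'R666F']
Mutations(Gamma) = ['M487R', 'R382C', 'R666F']
Intersection: ['M487R', 'R382C'] ∩ ['M487R', 'R382C', 'R666F'] = ['M487R', 'R382C']

Answer: M487R,R382C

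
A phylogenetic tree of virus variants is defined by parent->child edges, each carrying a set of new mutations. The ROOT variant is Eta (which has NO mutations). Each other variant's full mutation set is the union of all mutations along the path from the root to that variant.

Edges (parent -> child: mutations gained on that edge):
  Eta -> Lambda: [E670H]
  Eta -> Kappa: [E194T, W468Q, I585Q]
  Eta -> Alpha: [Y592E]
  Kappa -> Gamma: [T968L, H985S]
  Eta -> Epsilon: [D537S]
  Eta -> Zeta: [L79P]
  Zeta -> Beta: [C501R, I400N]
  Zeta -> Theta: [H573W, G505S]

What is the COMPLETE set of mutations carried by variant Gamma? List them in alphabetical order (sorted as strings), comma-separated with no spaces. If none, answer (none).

Answer: E194T,H985S,I585Q,T968L,W468Q

Derivation:
At Eta: gained [] -> total []
At Kappa: gained ['E194T', 'W468Q', 'I585Q'] -> total ['E194T', 'I585Q', 'W468Q']
At Gamma: gained ['T968L', 'H985S'] -> total ['E194T', 'H985S', 'I585Q', 'T968L', 'W468Q']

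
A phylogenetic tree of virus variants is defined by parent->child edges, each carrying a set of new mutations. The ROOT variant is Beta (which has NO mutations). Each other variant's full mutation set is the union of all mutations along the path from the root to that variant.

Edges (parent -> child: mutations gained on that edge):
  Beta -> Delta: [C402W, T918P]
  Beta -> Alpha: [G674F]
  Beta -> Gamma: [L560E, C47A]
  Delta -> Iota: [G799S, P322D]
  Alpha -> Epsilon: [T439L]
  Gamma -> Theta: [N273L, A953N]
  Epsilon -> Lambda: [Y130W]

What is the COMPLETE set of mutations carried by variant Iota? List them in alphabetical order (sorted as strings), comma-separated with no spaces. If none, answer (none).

Answer: C402W,G799S,P322D,T918P

Derivation:
At Beta: gained [] -> total []
At Delta: gained ['C402W', 'T918P'] -> total ['C402W', 'T918P']
At Iota: gained ['G799S', 'P322D'] -> total ['C402W', 'G799S', 'P322D', 'T918P']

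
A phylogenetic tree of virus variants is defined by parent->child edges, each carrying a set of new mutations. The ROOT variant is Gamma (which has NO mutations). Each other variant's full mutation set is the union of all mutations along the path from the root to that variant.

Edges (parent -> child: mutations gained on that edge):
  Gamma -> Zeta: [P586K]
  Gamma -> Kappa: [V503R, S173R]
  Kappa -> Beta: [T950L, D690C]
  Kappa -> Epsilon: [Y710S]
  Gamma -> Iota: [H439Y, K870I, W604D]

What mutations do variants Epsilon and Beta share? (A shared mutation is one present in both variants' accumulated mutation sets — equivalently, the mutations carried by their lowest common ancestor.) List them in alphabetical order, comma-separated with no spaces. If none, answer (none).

Accumulating mutations along path to Epsilon:
  At Gamma: gained [] -> total []
  At Kappa: gained ['V503R', 'S173R'] -> total ['S173R', 'V503R']
  At Epsilon: gained ['Y710S'] -> total ['S173R', 'V503R', 'Y710S']
Mutations(Epsilon) = ['S173R', 'V503R', 'Y710S']
Accumulating mutations along path to Beta:
  At Gamma: gained [] -> total []
  At Kappa: gained ['V503R', 'S173R'] -> total ['S173R', 'V503R']
  At Beta: gained ['T950L', 'D690C'] -> total ['D690C', 'S173R', 'T950L', 'V503R']
Mutations(Beta) = ['D690C', 'S173R', 'T950L', 'V503R']
Intersection: ['S173R', 'V503R', 'Y710S'] ∩ ['D690C', 'S173R', 'T950L', 'V503R'] = ['S173R', 'V503R']

Answer: S173R,V503R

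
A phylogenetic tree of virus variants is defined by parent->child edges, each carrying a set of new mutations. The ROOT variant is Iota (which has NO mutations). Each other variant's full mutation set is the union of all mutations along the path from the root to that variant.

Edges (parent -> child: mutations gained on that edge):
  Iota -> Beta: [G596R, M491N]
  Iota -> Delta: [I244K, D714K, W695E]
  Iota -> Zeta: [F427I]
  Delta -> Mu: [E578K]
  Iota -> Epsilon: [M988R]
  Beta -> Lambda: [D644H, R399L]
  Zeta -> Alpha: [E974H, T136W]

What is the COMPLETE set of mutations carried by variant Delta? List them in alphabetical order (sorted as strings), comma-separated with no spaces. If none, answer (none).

At Iota: gained [] -> total []
At Delta: gained ['I244K', 'D714K', 'W695E'] -> total ['D714K', 'I244K', 'W695E']

Answer: D714K,I244K,W695E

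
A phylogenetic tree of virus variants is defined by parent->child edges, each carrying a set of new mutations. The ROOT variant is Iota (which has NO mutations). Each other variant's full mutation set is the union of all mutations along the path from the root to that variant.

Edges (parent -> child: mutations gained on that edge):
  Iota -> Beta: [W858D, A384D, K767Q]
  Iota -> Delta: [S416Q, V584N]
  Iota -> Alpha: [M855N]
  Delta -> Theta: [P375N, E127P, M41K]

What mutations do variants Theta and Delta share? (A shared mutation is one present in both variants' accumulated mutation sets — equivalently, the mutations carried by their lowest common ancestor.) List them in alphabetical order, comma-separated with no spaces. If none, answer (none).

Answer: S416Q,V584N

Derivation:
Accumulating mutations along path to Theta:
  At Iota: gained [] -> total []
  At Delta: gained ['S416Q', 'V584N'] -> total ['S416Q', 'V584N']
  At Theta: gained ['P375N', 'E127P', 'M41K'] -> total ['E127P', 'M41K', 'P375N', 'S416Q', 'V584N']
Mutations(Theta) = ['E127P', 'M41K', 'P375N', 'S416Q', 'V584N']
Accumulating mutations along path to Delta:
  At Iota: gained [] -> total []
  At Delta: gained ['S416Q', 'V584N'] -> total ['S416Q', 'V584N']
Mutations(Delta) = ['S416Q', 'V584N']
Intersection: ['E127P', 'M41K', 'P375N', 'S416Q', 'V584N'] ∩ ['S416Q', 'V584N'] = ['S416Q', 'V584N']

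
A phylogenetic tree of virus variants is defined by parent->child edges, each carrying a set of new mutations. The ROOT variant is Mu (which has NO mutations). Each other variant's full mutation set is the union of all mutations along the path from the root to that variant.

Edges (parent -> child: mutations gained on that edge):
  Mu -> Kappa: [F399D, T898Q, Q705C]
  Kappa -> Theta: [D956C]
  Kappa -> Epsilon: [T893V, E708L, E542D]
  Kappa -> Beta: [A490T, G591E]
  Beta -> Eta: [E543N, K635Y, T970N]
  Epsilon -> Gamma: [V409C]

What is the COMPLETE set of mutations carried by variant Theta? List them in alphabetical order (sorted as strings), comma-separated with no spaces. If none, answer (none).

At Mu: gained [] -> total []
At Kappa: gained ['F399D', 'T898Q', 'Q705C'] -> total ['F399D', 'Q705C', 'T898Q']
At Theta: gained ['D956C'] -> total ['D956C', 'F399D', 'Q705C', 'T898Q']

Answer: D956C,F399D,Q705C,T898Q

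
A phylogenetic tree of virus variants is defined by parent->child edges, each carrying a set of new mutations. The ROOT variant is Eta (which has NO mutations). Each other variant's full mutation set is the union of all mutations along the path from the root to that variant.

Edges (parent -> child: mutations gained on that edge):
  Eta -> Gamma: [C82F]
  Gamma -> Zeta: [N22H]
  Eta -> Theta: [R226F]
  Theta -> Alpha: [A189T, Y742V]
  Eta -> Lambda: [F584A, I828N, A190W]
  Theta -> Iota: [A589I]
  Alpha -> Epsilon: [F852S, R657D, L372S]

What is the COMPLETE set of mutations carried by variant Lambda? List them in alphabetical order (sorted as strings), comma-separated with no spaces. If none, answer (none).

At Eta: gained [] -> total []
At Lambda: gained ['F584A', 'I828N', 'A190W'] -> total ['A190W', 'F584A', 'I828N']

Answer: A190W,F584A,I828N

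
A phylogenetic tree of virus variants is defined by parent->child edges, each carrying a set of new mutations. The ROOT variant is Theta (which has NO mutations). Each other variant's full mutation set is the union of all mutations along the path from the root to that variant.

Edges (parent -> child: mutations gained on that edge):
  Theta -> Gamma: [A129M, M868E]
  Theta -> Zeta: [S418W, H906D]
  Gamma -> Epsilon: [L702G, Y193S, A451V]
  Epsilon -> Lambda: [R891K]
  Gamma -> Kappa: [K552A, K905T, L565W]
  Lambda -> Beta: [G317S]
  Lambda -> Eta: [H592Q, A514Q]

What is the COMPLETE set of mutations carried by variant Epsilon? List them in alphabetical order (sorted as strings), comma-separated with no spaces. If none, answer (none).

At Theta: gained [] -> total []
At Gamma: gained ['A129M', 'M868E'] -> total ['A129M', 'M868E']
At Epsilon: gained ['L702G', 'Y193S', 'A451V'] -> total ['A129M', 'A451V', 'L702G', 'M868E', 'Y193S']

Answer: A129M,A451V,L702G,M868E,Y193S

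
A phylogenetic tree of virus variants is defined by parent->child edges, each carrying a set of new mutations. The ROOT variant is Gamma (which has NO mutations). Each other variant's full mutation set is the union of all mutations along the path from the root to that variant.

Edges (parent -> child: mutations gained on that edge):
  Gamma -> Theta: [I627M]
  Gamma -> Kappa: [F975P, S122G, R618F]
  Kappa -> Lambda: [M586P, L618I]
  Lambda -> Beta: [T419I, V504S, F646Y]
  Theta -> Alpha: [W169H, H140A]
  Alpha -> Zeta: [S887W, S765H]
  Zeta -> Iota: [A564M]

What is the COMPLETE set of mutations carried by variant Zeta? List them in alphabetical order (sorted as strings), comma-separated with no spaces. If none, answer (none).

Answer: H140A,I627M,S765H,S887W,W169H

Derivation:
At Gamma: gained [] -> total []
At Theta: gained ['I627M'] -> total ['I627M']
At Alpha: gained ['W169H', 'H140A'] -> total ['H140A', 'I627M', 'W169H']
At Zeta: gained ['S887W', 'S765H'] -> total ['H140A', 'I627M', 'S765H', 'S887W', 'W169H']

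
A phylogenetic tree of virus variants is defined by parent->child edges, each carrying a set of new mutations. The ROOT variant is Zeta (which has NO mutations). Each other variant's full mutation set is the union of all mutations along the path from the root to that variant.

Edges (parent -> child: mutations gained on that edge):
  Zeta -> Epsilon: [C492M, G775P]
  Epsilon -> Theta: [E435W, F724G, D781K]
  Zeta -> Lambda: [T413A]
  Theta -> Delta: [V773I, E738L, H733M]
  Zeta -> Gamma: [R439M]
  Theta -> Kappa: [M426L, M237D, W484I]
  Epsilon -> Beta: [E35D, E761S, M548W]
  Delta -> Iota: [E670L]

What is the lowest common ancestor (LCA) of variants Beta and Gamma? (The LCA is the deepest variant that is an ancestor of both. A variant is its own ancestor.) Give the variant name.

Path from root to Beta: Zeta -> Epsilon -> Beta
  ancestors of Beta: {Zeta, Epsilon, Beta}
Path from root to Gamma: Zeta -> Gamma
  ancestors of Gamma: {Zeta, Gamma}
Common ancestors: {Zeta}
Walk up from Gamma: Gamma (not in ancestors of Beta), Zeta (in ancestors of Beta)
Deepest common ancestor (LCA) = Zeta

Answer: Zeta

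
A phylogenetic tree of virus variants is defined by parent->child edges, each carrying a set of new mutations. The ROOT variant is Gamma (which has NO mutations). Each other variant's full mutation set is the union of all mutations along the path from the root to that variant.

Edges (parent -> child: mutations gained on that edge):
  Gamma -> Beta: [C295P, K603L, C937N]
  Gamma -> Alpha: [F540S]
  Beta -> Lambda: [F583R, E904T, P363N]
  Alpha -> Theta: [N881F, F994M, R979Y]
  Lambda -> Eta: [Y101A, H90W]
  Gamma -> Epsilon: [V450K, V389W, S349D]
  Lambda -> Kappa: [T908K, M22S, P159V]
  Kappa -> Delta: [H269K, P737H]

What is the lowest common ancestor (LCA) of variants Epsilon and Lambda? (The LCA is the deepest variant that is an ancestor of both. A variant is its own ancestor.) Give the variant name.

Path from root to Epsilon: Gamma -> Epsilon
  ancestors of Epsilon: {Gamma, Epsilon}
Path from root to Lambda: Gamma -> Beta -> Lambda
  ancestors of Lambda: {Gamma, Beta, Lambda}
Common ancestors: {Gamma}
Walk up from Lambda: Lambda (not in ancestors of Epsilon), Beta (not in ancestors of Epsilon), Gamma (in ancestors of Epsilon)
Deepest common ancestor (LCA) = Gamma

Answer: Gamma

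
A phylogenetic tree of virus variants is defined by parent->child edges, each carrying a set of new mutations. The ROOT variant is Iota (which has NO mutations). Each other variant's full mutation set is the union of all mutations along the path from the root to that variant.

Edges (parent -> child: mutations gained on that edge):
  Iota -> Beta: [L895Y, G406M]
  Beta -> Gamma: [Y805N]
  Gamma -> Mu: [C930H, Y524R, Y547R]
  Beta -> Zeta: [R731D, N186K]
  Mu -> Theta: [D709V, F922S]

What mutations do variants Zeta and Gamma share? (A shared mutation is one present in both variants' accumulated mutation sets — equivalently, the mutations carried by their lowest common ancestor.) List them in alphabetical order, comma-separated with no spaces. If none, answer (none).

Accumulating mutations along path to Zeta:
  At Iota: gained [] -> total []
  At Beta: gained ['L895Y', 'G406M'] -> total ['G406M', 'L895Y']
  At Zeta: gained ['R731D', 'N186K'] -> total ['G406M', 'L895Y', 'N186K', 'R731D']
Mutations(Zeta) = ['G406M', 'L895Y', 'N186K', 'R731D']
Accumulating mutations along path to Gamma:
  At Iota: gained [] -> total []
  At Beta: gained ['L895Y', 'G406M'] -> total ['G406M', 'L895Y']
  At Gamma: gained ['Y805N'] -> total ['G406M', 'L895Y', 'Y805N']
Mutations(Gamma) = ['G406M', 'L895Y', 'Y805N']
Intersection: ['G406M', 'L895Y', 'N186K', 'R731D'] ∩ ['G406M', 'L895Y', 'Y805N'] = ['G406M', 'L895Y']

Answer: G406M,L895Y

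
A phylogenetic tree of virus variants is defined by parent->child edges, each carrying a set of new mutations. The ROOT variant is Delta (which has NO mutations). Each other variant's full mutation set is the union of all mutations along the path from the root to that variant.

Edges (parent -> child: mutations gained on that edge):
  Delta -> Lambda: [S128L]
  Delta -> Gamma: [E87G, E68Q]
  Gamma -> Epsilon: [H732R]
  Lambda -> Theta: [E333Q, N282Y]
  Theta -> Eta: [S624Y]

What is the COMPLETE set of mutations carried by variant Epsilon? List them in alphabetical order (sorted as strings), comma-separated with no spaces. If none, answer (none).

Answer: E68Q,E87G,H732R

Derivation:
At Delta: gained [] -> total []
At Gamma: gained ['E87G', 'E68Q'] -> total ['E68Q', 'E87G']
At Epsilon: gained ['H732R'] -> total ['E68Q', 'E87G', 'H732R']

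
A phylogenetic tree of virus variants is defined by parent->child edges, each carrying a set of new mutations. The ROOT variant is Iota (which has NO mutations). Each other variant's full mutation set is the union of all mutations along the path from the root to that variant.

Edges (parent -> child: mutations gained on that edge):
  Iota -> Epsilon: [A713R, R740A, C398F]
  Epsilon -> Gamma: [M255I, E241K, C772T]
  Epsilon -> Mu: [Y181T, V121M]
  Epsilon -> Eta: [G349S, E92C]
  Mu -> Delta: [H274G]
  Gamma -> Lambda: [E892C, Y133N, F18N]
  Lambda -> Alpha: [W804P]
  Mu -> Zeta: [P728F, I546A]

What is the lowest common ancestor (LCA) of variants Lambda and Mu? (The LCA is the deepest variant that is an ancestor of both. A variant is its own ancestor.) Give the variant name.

Path from root to Lambda: Iota -> Epsilon -> Gamma -> Lambda
  ancestors of Lambda: {Iota, Epsilon, Gamma, Lambda}
Path from root to Mu: Iota -> Epsilon -> Mu
  ancestors of Mu: {Iota, Epsilon, Mu}
Common ancestors: {Iota, Epsilon}
Walk up from Mu: Mu (not in ancestors of Lambda), Epsilon (in ancestors of Lambda), Iota (in ancestors of Lambda)
Deepest common ancestor (LCA) = Epsilon

Answer: Epsilon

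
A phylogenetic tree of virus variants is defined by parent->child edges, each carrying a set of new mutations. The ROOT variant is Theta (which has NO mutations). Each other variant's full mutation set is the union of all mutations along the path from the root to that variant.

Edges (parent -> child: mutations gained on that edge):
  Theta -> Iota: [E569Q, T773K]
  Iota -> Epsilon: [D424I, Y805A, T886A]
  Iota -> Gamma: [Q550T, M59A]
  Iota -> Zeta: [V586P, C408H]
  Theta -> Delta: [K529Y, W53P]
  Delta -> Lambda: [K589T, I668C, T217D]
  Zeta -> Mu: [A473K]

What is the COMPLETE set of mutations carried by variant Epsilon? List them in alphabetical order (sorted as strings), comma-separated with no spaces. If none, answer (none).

Answer: D424I,E569Q,T773K,T886A,Y805A

Derivation:
At Theta: gained [] -> total []
At Iota: gained ['E569Q', 'T773K'] -> total ['E569Q', 'T773K']
At Epsilon: gained ['D424I', 'Y805A', 'T886A'] -> total ['D424I', 'E569Q', 'T773K', 'T886A', 'Y805A']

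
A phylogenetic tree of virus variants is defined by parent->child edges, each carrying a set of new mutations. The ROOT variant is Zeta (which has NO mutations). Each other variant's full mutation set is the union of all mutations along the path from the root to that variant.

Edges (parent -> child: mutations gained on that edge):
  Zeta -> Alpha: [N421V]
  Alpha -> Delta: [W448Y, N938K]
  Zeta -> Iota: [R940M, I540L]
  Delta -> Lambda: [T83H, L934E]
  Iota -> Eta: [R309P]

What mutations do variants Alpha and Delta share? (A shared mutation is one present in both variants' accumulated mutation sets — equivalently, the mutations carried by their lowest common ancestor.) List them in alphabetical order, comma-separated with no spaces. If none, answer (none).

Accumulating mutations along path to Alpha:
  At Zeta: gained [] -> total []
  At Alpha: gained ['N421V'] -> total ['N421V']
Mutations(Alpha) = ['N421V']
Accumulating mutations along path to Delta:
  At Zeta: gained [] -> total []
  At Alpha: gained ['N421V'] -> total ['N421V']
  At Delta: gained ['W448Y', 'N938K'] -> total ['N421V', 'N938K', 'W448Y']
Mutations(Delta) = ['N421V', 'N938K', 'W448Y']
Intersection: ['N421V'] ∩ ['N421V', 'N938K', 'W448Y'] = ['N421V']

Answer: N421V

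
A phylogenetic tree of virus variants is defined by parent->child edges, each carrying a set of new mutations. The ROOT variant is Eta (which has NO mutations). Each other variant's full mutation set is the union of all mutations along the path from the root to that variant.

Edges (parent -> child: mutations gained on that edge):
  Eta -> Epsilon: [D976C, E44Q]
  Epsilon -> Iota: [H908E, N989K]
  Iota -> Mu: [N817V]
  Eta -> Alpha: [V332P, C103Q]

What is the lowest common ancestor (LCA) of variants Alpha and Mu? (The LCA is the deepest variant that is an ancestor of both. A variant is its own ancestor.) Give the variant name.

Path from root to Alpha: Eta -> Alpha
  ancestors of Alpha: {Eta, Alpha}
Path from root to Mu: Eta -> Epsilon -> Iota -> Mu
  ancestors of Mu: {Eta, Epsilon, Iota, Mu}
Common ancestors: {Eta}
Walk up from Mu: Mu (not in ancestors of Alpha), Iota (not in ancestors of Alpha), Epsilon (not in ancestors of Alpha), Eta (in ancestors of Alpha)
Deepest common ancestor (LCA) = Eta

Answer: Eta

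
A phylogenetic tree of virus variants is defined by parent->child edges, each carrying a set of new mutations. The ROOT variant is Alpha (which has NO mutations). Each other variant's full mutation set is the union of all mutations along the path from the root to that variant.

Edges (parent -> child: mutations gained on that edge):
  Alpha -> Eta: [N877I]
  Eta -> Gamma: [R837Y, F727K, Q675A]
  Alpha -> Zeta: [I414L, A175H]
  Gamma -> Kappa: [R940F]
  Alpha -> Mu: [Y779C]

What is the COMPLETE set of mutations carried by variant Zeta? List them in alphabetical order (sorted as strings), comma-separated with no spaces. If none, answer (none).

At Alpha: gained [] -> total []
At Zeta: gained ['I414L', 'A175H'] -> total ['A175H', 'I414L']

Answer: A175H,I414L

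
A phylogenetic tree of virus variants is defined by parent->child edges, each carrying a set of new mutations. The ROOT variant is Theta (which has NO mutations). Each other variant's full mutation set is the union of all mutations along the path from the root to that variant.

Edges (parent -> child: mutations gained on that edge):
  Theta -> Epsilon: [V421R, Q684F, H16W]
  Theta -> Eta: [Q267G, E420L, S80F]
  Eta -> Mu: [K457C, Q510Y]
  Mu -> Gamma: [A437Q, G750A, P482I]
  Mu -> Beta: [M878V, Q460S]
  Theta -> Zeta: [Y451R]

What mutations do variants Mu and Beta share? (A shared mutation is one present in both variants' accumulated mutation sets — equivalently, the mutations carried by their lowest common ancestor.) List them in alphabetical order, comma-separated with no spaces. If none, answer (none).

Answer: E420L,K457C,Q267G,Q510Y,S80F

Derivation:
Accumulating mutations along path to Mu:
  At Theta: gained [] -> total []
  At Eta: gained ['Q267G', 'E420L', 'S80F'] -> total ['E420L', 'Q267G', 'S80F']
  At Mu: gained ['K457C', 'Q510Y'] -> total ['E420L', 'K457C', 'Q267G', 'Q510Y', 'S80F']
Mutations(Mu) = ['E420L', 'K457C', 'Q267G', 'Q510Y', 'S80F']
Accumulating mutations along path to Beta:
  At Theta: gained [] -> total []
  At Eta: gained ['Q267G', 'E420L', 'S80F'] -> total ['E420L', 'Q267G', 'S80F']
  At Mu: gained ['K457C', 'Q510Y'] -> total ['E420L', 'K457C', 'Q267G', 'Q510Y', 'S80F']
  At Beta: gained ['M878V', 'Q460S'] -> total ['E420L', 'K457C', 'M878V', 'Q267G', 'Q460S', 'Q510Y', 'S80F']
Mutations(Beta) = ['E420L', 'K457C', 'M878V', 'Q267G', 'Q460S', 'Q510Y', 'S80F']
Intersection: ['E420L', 'K457C', 'Q267G', 'Q510Y', 'S80F'] ∩ ['E420L', 'K457C', 'M878V', 'Q267G', 'Q460S', 'Q510Y', 'S80F'] = ['E420L', 'K457C', 'Q267G', 'Q510Y', 'S80F']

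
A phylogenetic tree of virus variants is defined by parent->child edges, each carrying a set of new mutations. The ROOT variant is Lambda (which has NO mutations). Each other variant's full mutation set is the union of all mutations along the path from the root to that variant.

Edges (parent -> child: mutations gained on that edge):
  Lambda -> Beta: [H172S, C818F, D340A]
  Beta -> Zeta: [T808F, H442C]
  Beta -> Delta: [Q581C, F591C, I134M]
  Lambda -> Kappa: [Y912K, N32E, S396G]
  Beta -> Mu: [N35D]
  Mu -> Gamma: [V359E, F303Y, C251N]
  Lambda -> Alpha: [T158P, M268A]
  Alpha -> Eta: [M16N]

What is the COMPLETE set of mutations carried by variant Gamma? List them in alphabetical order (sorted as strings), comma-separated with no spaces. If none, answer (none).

At Lambda: gained [] -> total []
At Beta: gained ['H172S', 'C818F', 'D340A'] -> total ['C818F', 'D340A', 'H172S']
At Mu: gained ['N35D'] -> total ['C818F', 'D340A', 'H172S', 'N35D']
At Gamma: gained ['V359E', 'F303Y', 'C251N'] -> total ['C251N', 'C818F', 'D340A', 'F303Y', 'H172S', 'N35D', 'V359E']

Answer: C251N,C818F,D340A,F303Y,H172S,N35D,V359E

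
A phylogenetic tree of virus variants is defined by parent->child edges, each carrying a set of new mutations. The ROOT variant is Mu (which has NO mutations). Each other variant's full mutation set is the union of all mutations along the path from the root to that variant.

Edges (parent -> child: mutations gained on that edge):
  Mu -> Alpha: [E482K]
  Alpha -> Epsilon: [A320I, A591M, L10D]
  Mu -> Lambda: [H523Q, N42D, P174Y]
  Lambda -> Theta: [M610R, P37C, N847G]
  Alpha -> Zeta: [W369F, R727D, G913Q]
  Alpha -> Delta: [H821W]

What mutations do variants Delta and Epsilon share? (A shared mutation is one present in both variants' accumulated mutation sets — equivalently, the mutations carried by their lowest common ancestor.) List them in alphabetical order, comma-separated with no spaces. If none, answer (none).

Accumulating mutations along path to Delta:
  At Mu: gained [] -> total []
  At Alpha: gained ['E482K'] -> total ['E482K']
  At Delta: gained ['H821W'] -> total ['E482K', 'H821W']
Mutations(Delta) = ['E482K', 'H821W']
Accumulating mutations along path to Epsilon:
  At Mu: gained [] -> total []
  At Alpha: gained ['E482K'] -> total ['E482K']
  At Epsilon: gained ['A320I', 'A591M', 'L10D'] -> total ['A320I', 'A591M', 'E482K', 'L10D']
Mutations(Epsilon) = ['A320I', 'A591M', 'E482K', 'L10D']
Intersection: ['E482K', 'H821W'] ∩ ['A320I', 'A591M', 'E482K', 'L10D'] = ['E482K']

Answer: E482K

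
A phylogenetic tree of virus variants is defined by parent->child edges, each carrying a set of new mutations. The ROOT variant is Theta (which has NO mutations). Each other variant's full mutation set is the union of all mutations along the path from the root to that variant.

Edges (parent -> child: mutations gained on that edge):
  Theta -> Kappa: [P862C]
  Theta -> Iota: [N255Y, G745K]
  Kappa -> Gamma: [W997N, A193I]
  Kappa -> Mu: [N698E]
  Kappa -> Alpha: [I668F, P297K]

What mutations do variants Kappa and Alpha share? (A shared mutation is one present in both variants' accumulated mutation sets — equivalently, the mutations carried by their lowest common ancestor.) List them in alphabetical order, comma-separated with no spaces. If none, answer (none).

Accumulating mutations along path to Kappa:
  At Theta: gained [] -> total []
  At Kappa: gained ['P862C'] -> total ['P862C']
Mutations(Kappa) = ['P862C']
Accumulating mutations along path to Alpha:
  At Theta: gained [] -> total []
  At Kappa: gained ['P862C'] -> total ['P862C']
  At Alpha: gained ['I668F', 'P297K'] -> total ['I668F', 'P297K', 'P862C']
Mutations(Alpha) = ['I668F', 'P297K', 'P862C']
Intersection: ['P862C'] ∩ ['I668F', 'P297K', 'P862C'] = ['P862C']

Answer: P862C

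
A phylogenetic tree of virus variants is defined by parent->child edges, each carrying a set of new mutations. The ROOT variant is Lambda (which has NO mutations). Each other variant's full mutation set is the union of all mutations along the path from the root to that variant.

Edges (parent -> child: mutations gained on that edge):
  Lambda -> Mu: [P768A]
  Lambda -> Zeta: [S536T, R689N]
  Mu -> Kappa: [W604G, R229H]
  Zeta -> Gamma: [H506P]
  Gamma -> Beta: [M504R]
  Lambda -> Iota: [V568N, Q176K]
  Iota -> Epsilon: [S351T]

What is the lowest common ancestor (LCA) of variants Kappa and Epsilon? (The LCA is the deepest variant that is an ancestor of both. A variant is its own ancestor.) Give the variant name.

Path from root to Kappa: Lambda -> Mu -> Kappa
  ancestors of Kappa: {Lambda, Mu, Kappa}
Path from root to Epsilon: Lambda -> Iota -> Epsilon
  ancestors of Epsilon: {Lambda, Iota, Epsilon}
Common ancestors: {Lambda}
Walk up from Epsilon: Epsilon (not in ancestors of Kappa), Iota (not in ancestors of Kappa), Lambda (in ancestors of Kappa)
Deepest common ancestor (LCA) = Lambda

Answer: Lambda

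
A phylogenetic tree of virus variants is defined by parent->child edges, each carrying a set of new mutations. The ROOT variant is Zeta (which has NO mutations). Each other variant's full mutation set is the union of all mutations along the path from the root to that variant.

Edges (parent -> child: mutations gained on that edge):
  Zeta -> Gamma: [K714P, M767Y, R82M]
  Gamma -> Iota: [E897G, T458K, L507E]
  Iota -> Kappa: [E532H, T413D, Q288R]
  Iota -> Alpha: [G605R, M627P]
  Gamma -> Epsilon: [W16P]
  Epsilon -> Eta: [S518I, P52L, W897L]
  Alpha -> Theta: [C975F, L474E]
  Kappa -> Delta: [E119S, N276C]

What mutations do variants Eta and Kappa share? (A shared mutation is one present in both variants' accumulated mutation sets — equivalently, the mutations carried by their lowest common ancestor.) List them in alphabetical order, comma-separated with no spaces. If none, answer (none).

Answer: K714P,M767Y,R82M

Derivation:
Accumulating mutations along path to Eta:
  At Zeta: gained [] -> total []
  At Gamma: gained ['K714P', 'M767Y', 'R82M'] -> total ['K714P', 'M767Y', 'R82M']
  At Epsilon: gained ['W16P'] -> total ['K714P', 'M767Y', 'R82M', 'W16P']
  At Eta: gained ['S518I', 'P52L', 'W897L'] -> total ['K714P', 'M767Y', 'P52L', 'R82M', 'S518I', 'W16P', 'W897L']
Mutations(Eta) = ['K714P', 'M767Y', 'P52L', 'R82M', 'S518I', 'W16P', 'W897L']
Accumulating mutations along path to Kappa:
  At Zeta: gained [] -> total []
  At Gamma: gained ['K714P', 'M767Y', 'R82M'] -> total ['K714P', 'M767Y', 'R82M']
  At Iota: gained ['E897G', 'T458K', 'L507E'] -> total ['E897G', 'K714P', 'L507E', 'M767Y', 'R82M', 'T458K']
  At Kappa: gained ['E532H', 'T413D', 'Q288R'] -> total ['E532H', 'E897G', 'K714P', 'L507E', 'M767Y', 'Q288R', 'R82M', 'T413D', 'T458K']
Mutations(Kappa) = ['E532H', 'E897G', 'K714P', 'L507E', 'M767Y', 'Q288R', 'R82M', 'T413D', 'T458K']
Intersection: ['K714P', 'M767Y', 'P52L', 'R82M', 'S518I', 'W16P', 'W897L'] ∩ ['E532H', 'E897G', 'K714P', 'L507E', 'M767Y', 'Q288R', 'R82M', 'T413D', 'T458K'] = ['K714P', 'M767Y', 'R82M']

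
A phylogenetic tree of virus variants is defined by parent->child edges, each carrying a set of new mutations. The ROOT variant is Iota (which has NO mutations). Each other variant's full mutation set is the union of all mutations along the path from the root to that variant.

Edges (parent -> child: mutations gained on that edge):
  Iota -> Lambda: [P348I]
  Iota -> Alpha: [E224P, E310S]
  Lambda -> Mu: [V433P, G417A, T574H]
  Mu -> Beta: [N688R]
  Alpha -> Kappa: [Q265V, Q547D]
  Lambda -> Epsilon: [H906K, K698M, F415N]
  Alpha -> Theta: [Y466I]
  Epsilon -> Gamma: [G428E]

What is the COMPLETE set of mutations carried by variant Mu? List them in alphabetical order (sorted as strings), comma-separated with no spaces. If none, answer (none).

At Iota: gained [] -> total []
At Lambda: gained ['P348I'] -> total ['P348I']
At Mu: gained ['V433P', 'G417A', 'T574H'] -> total ['G417A', 'P348I', 'T574H', 'V433P']

Answer: G417A,P348I,T574H,V433P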